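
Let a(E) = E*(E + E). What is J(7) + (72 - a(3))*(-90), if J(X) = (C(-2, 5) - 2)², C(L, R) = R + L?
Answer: -4859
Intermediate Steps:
C(L, R) = L + R
a(E) = 2*E² (a(E) = E*(2*E) = 2*E²)
J(X) = 1 (J(X) = ((-2 + 5) - 2)² = (3 - 2)² = 1² = 1)
J(7) + (72 - a(3))*(-90) = 1 + (72 - 2*3²)*(-90) = 1 + (72 - 2*9)*(-90) = 1 + (72 - 1*18)*(-90) = 1 + (72 - 18)*(-90) = 1 + 54*(-90) = 1 - 4860 = -4859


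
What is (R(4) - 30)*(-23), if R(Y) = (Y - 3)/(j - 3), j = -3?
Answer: 4163/6 ≈ 693.83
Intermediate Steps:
R(Y) = ½ - Y/6 (R(Y) = (Y - 3)/(-3 - 3) = (-3 + Y)/(-6) = (-3 + Y)*(-⅙) = ½ - Y/6)
(R(4) - 30)*(-23) = ((½ - ⅙*4) - 30)*(-23) = ((½ - ⅔) - 30)*(-23) = (-⅙ - 30)*(-23) = -181/6*(-23) = 4163/6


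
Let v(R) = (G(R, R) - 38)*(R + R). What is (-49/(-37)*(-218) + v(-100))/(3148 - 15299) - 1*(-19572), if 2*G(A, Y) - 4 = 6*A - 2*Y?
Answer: 8797581046/449587 ≈ 19568.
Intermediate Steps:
G(A, Y) = 2 - Y + 3*A (G(A, Y) = 2 + (6*A - 2*Y)/2 = 2 + (-2*Y + 6*A)/2 = 2 + (-Y + 3*A) = 2 - Y + 3*A)
v(R) = 2*R*(-36 + 2*R) (v(R) = ((2 - R + 3*R) - 38)*(R + R) = ((2 + 2*R) - 38)*(2*R) = (-36 + 2*R)*(2*R) = 2*R*(-36 + 2*R))
(-49/(-37)*(-218) + v(-100))/(3148 - 15299) - 1*(-19572) = (-49/(-37)*(-218) + 4*(-100)*(-18 - 100))/(3148 - 15299) - 1*(-19572) = (-49*(-1/37)*(-218) + 4*(-100)*(-118))/(-12151) + 19572 = ((49/37)*(-218) + 47200)*(-1/12151) + 19572 = (-10682/37 + 47200)*(-1/12151) + 19572 = (1735718/37)*(-1/12151) + 19572 = -1735718/449587 + 19572 = 8797581046/449587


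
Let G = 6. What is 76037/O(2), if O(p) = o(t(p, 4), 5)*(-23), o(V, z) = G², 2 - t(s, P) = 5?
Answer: -76037/828 ≈ -91.832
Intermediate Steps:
t(s, P) = -3 (t(s, P) = 2 - 1*5 = 2 - 5 = -3)
o(V, z) = 36 (o(V, z) = 6² = 36)
O(p) = -828 (O(p) = 36*(-23) = -828)
76037/O(2) = 76037/(-828) = 76037*(-1/828) = -76037/828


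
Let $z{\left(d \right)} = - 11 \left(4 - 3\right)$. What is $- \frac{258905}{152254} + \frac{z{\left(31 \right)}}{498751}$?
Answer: $- \frac{11739163859}{6903348614} \approx -1.7005$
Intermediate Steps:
$z{\left(d \right)} = -11$ ($z{\left(d \right)} = - 11 \left(4 - 3\right) = \left(-11\right) 1 = -11$)
$- \frac{258905}{152254} + \frac{z{\left(31 \right)}}{498751} = - \frac{258905}{152254} - \frac{11}{498751} = \left(-258905\right) \frac{1}{152254} - \frac{1}{45341} = - \frac{258905}{152254} - \frac{1}{45341} = - \frac{11739163859}{6903348614}$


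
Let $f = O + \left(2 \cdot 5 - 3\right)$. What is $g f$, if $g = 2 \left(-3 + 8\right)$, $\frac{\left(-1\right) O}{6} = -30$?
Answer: $1870$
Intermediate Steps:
$O = 180$ ($O = \left(-6\right) \left(-30\right) = 180$)
$f = 187$ ($f = 180 + \left(2 \cdot 5 - 3\right) = 180 + \left(10 - 3\right) = 180 + 7 = 187$)
$g = 10$ ($g = 2 \cdot 5 = 10$)
$g f = 10 \cdot 187 = 1870$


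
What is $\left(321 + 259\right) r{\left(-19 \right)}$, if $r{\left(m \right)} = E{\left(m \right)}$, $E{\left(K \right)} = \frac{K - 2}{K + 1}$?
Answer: $\frac{2030}{3} \approx 676.67$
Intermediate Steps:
$E{\left(K \right)} = \frac{-2 + K}{1 + K}$
$r{\left(m \right)} = \frac{-2 + m}{1 + m}$
$\left(321 + 259\right) r{\left(-19 \right)} = \left(321 + 259\right) \frac{-2 - 19}{1 - 19} = 580 \frac{1}{-18} \left(-21\right) = 580 \left(\left(- \frac{1}{18}\right) \left(-21\right)\right) = 580 \cdot \frac{7}{6} = \frac{2030}{3}$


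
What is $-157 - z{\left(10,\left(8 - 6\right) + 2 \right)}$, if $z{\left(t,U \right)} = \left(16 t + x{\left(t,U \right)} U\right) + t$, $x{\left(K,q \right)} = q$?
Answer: $-343$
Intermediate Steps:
$z{\left(t,U \right)} = U^{2} + 17 t$ ($z{\left(t,U \right)} = \left(16 t + U U\right) + t = \left(16 t + U^{2}\right) + t = \left(U^{2} + 16 t\right) + t = U^{2} + 17 t$)
$-157 - z{\left(10,\left(8 - 6\right) + 2 \right)} = -157 - \left(\left(\left(8 - 6\right) + 2\right)^{2} + 17 \cdot 10\right) = -157 - \left(\left(2 + 2\right)^{2} + 170\right) = -157 - \left(4^{2} + 170\right) = -157 - \left(16 + 170\right) = -157 - 186 = -343$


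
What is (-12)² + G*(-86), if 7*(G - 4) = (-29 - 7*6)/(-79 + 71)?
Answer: -8653/28 ≈ -309.04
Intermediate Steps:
G = 295/56 (G = 4 + ((-29 - 7*6)/(-79 + 71))/7 = 4 + ((-29 - 42)/(-8))/7 = 4 + (-71*(-⅛))/7 = 4 + (⅐)*(71/8) = 4 + 71/56 = 295/56 ≈ 5.2679)
(-12)² + G*(-86) = (-12)² + (295/56)*(-86) = 144 - 12685/28 = -8653/28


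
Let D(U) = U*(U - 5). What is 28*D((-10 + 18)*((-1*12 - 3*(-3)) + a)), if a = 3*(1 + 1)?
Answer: 12768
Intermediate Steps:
a = 6 (a = 3*2 = 6)
D(U) = U*(-5 + U)
28*D((-10 + 18)*((-1*12 - 3*(-3)) + a)) = 28*(((-10 + 18)*((-1*12 - 3*(-3)) + 6))*(-5 + (-10 + 18)*((-1*12 - 3*(-3)) + 6))) = 28*((8*((-12 + 9) + 6))*(-5 + 8*((-12 + 9) + 6))) = 28*((8*(-3 + 6))*(-5 + 8*(-3 + 6))) = 28*((8*3)*(-5 + 8*3)) = 28*(24*(-5 + 24)) = 28*(24*19) = 28*456 = 12768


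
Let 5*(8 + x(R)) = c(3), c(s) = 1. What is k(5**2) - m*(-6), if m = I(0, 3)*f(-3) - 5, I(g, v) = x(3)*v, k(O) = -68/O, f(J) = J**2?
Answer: -32408/25 ≈ -1296.3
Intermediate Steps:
x(R) = -39/5 (x(R) = -8 + (1/5)*1 = -8 + 1/5 = -39/5)
I(g, v) = -39*v/5
m = -1078/5 (m = -39/5*3*(-3)**2 - 5 = -117/5*9 - 5 = -1053/5 - 5 = -1078/5 ≈ -215.60)
k(5**2) - m*(-6) = -68/(5**2) - (-1078)*(-6)/5 = -68/25 - 1*6468/5 = -68*1/25 - 6468/5 = -68/25 - 6468/5 = -32408/25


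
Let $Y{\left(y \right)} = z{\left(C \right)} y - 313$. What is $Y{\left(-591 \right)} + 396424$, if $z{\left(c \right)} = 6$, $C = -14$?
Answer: $392565$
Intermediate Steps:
$Y{\left(y \right)} = -313 + 6 y$ ($Y{\left(y \right)} = 6 y - 313 = -313 + 6 y$)
$Y{\left(-591 \right)} + 396424 = \left(-313 + 6 \left(-591\right)\right) + 396424 = \left(-313 - 3546\right) + 396424 = -3859 + 396424 = 392565$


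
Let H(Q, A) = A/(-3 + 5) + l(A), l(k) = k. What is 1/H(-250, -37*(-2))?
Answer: 1/111 ≈ 0.0090090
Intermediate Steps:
H(Q, A) = 3*A/2 (H(Q, A) = A/(-3 + 5) + A = A/2 + A = 3*A/2)
1/H(-250, -37*(-2)) = 1/(3*(-37*(-2))/2) = 1/((3/2)*74) = 1/111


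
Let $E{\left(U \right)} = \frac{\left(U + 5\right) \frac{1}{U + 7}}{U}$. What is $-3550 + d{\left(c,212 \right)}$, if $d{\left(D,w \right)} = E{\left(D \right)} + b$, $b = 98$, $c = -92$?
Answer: $- \frac{26994727}{7820} \approx -3452.0$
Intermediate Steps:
$E{\left(U \right)} = \frac{5 + U}{U \left(7 + U\right)}$ ($E{\left(U \right)} = \frac{\left(5 + U\right) \frac{1}{7 + U}}{U} = \frac{\frac{1}{7 + U} \left(5 + U\right)}{U} = \frac{5 + U}{U \left(7 + U\right)}$)
$d{\left(D,w \right)} = 98 + \frac{5 + D}{D \left(7 + D\right)}$ ($d{\left(D,w \right)} = \frac{5 + D}{D \left(7 + D\right)} + 98 = 98 + \frac{5 + D}{D \left(7 + D\right)}$)
$-3550 + d{\left(c,212 \right)} = -3550 + \frac{5 - 92 + 98 \left(-92\right) \left(7 - 92\right)}{\left(-92\right) \left(7 - 92\right)} = -3550 - \frac{5 - 92 + 98 \left(-92\right) \left(-85\right)}{92 \left(-85\right)} = -3550 - - \frac{5 - 92 + 766360}{7820} = -3550 - \left(- \frac{1}{7820}\right) 766273 = -3550 + \frac{766273}{7820} = - \frac{26994727}{7820}$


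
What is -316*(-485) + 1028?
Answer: 154288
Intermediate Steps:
-316*(-485) + 1028 = 153260 + 1028 = 154288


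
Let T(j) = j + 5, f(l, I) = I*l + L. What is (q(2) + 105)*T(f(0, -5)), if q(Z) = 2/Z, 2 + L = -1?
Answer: 212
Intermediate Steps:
L = -3 (L = -2 - 1 = -3)
f(l, I) = -3 + I*l (f(l, I) = I*l - 3 = -3 + I*l)
T(j) = 5 + j
(q(2) + 105)*T(f(0, -5)) = (2/2 + 105)*(5 + (-3 - 5*0)) = (2*(1/2) + 105)*(5 + (-3 + 0)) = (1 + 105)*(5 - 3) = 106*2 = 212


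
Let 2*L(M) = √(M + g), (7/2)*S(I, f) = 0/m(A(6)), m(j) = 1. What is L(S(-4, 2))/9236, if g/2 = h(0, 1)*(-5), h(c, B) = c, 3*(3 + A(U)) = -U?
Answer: 0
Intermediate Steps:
A(U) = -3 - U/3 (A(U) = -3 + (-U)/3 = -3 - U/3)
S(I, f) = 0 (S(I, f) = 2*(0/1)/7 = 2*(0*1)/7 = (2/7)*0 = 0)
g = 0 (g = 2*(0*(-5)) = 2*0 = 0)
L(M) = √M/2 (L(M) = √(M + 0)/2 = √M/2)
L(S(-4, 2))/9236 = (√0/2)/9236 = ((½)*0)*(1/9236) = 0*(1/9236) = 0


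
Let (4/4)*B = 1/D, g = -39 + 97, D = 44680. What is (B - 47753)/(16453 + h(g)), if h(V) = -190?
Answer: -2133604039/726630840 ≈ -2.9363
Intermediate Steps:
g = 58
B = 1/44680 ≈ 2.2381e-5
(B - 47753)/(16453 + h(g)) = (1/44680 - 47753)/(16453 - 190) = -2133604039/44680/16263 = -2133604039/44680*1/16263 = -2133604039/726630840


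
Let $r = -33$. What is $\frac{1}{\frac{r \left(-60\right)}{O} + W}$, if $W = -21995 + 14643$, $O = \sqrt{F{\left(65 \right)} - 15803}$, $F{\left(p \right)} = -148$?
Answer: $- \frac{4886323}{35924410046} + \frac{165 i \sqrt{15951}}{71848820092} \approx -0.00013602 + 2.9004 \cdot 10^{-7} i$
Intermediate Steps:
$O = i \sqrt{15951}$ ($O = \sqrt{-148 - 15803} = \sqrt{-15951} = i \sqrt{15951} \approx 126.3 i$)
$W = -7352$
$\frac{1}{\frac{r \left(-60\right)}{O} + W} = \frac{1}{\frac{\left(-33\right) \left(-60\right)}{i \sqrt{15951}} - 7352} = \frac{1}{1980 \left(- \frac{i \sqrt{15951}}{15951}\right) - 7352} = \frac{1}{- \frac{660 i \sqrt{15951}}{5317} - 7352} = \frac{1}{-7352 - \frac{660 i \sqrt{15951}}{5317}}$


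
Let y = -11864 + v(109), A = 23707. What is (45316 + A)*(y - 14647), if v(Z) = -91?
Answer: -1836149846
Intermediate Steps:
y = -11955 (y = -11864 - 91 = -11955)
(45316 + A)*(y - 14647) = (45316 + 23707)*(-11955 - 14647) = 69023*(-26602) = -1836149846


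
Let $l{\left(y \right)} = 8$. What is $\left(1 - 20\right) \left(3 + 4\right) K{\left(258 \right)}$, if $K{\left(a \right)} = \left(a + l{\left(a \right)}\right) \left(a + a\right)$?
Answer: $-18255048$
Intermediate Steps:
$K{\left(a \right)} = 2 a \left(8 + a\right)$ ($K{\left(a \right)} = \left(a + 8\right) \left(a + a\right) = \left(8 + a\right) 2 a = 2 a \left(8 + a\right)$)
$\left(1 - 20\right) \left(3 + 4\right) K{\left(258 \right)} = \left(1 - 20\right) \left(3 + 4\right) 2 \cdot 258 \left(8 + 258\right) = \left(1 - 20\right) 7 \cdot 2 \cdot 258 \cdot 266 = \left(-19\right) 7 \cdot 137256 = \left(-133\right) 137256 = -18255048$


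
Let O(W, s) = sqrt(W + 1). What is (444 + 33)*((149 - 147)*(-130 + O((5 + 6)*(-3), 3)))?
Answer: -124020 + 3816*I*sqrt(2) ≈ -1.2402e+5 + 5396.6*I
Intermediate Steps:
O(W, s) = sqrt(1 + W)
(444 + 33)*((149 - 147)*(-130 + O((5 + 6)*(-3), 3))) = (444 + 33)*((149 - 147)*(-130 + sqrt(1 + (5 + 6)*(-3)))) = 477*(2*(-130 + sqrt(1 + 11*(-3)))) = 477*(2*(-130 + sqrt(1 - 33))) = 477*(2*(-130 + sqrt(-32))) = 477*(2*(-130 + 4*I*sqrt(2))) = 477*(-260 + 8*I*sqrt(2)) = -124020 + 3816*I*sqrt(2)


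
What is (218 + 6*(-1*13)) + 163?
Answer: 303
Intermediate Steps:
(218 + 6*(-1*13)) + 163 = (218 + 6*(-13)) + 163 = (218 - 78) + 163 = 140 + 163 = 303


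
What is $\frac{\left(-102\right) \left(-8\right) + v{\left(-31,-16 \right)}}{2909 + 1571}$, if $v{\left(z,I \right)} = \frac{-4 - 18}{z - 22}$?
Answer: $\frac{4327}{23744} \approx 0.18224$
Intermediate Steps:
$v{\left(z,I \right)} = - \frac{22}{-22 + z}$
$\frac{\left(-102\right) \left(-8\right) + v{\left(-31,-16 \right)}}{2909 + 1571} = \frac{\left(-102\right) \left(-8\right) - \frac{22}{-22 - 31}}{2909 + 1571} = \frac{816 - \frac{22}{-53}}{4480} = \left(816 - - \frac{22}{53}\right) \frac{1}{4480} = \left(816 + \frac{22}{53}\right) \frac{1}{4480} = \frac{43270}{53} \cdot \frac{1}{4480} = \frac{4327}{23744}$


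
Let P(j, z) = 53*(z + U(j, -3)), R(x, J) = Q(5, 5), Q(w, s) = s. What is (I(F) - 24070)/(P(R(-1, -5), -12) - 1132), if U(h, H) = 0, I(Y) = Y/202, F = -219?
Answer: 4862359/357136 ≈ 13.615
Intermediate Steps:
I(Y) = Y/202 (I(Y) = Y*(1/202) = Y/202)
R(x, J) = 5
P(j, z) = 53*z (P(j, z) = 53*(z + 0) = 53*z)
(I(F) - 24070)/(P(R(-1, -5), -12) - 1132) = ((1/202)*(-219) - 24070)/(53*(-12) - 1132) = (-219/202 - 24070)/(-636 - 1132) = -4862359/202/(-1768) = -4862359/202*(-1/1768) = 4862359/357136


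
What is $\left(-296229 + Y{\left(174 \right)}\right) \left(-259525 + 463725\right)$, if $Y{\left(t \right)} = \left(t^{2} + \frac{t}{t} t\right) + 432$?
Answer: $-54183857400$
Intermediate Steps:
$Y{\left(t \right)} = 432 + t + t^{2}$ ($Y{\left(t \right)} = \left(t^{2} + 1 t\right) + 432 = \left(t^{2} + t\right) + 432 = \left(t + t^{2}\right) + 432 = 432 + t + t^{2}$)
$\left(-296229 + Y{\left(174 \right)}\right) \left(-259525 + 463725\right) = \left(-296229 + \left(432 + 174 + 174^{2}\right)\right) \left(-259525 + 463725\right) = \left(-296229 + \left(432 + 174 + 30276\right)\right) 204200 = \left(-296229 + 30882\right) 204200 = \left(-265347\right) 204200 = -54183857400$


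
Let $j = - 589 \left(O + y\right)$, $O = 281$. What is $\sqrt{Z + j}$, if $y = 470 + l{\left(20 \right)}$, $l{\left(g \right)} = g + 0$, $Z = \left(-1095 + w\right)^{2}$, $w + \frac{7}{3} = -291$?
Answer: $\frac{\sqrt{13260154}}{3} \approx 1213.8$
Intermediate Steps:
$w = - \frac{880}{3}$ ($w = - \frac{7}{3} - 291 = - \frac{880}{3} \approx -293.33$)
$Z = \frac{17347225}{9}$ ($Z = \left(-1095 - \frac{880}{3}\right)^{2} = \left(- \frac{4165}{3}\right)^{2} = \frac{17347225}{9} \approx 1.9275 \cdot 10^{6}$)
$l{\left(g \right)} = g$
$y = 490$ ($y = 470 + 20 = 490$)
$j = -454119$ ($j = - 589 \left(281 + 490\right) = \left(-589\right) 771 = -454119$)
$\sqrt{Z + j} = \sqrt{\frac{17347225}{9} - 454119} = \sqrt{\frac{13260154}{9}} = \frac{\sqrt{13260154}}{3}$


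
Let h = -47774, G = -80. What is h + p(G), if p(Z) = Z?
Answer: -47854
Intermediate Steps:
h + p(G) = -47774 - 80 = -47854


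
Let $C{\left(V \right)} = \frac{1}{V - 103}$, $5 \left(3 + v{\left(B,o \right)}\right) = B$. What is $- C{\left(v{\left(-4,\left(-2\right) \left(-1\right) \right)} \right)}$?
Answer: $\frac{5}{534} \approx 0.0093633$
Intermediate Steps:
$v{\left(B,o \right)} = -3 + \frac{B}{5}$
$C{\left(V \right)} = \frac{1}{-103 + V}$
$- C{\left(v{\left(-4,\left(-2\right) \left(-1\right) \right)} \right)} = - \frac{1}{-103 + \left(-3 + \frac{1}{5} \left(-4\right)\right)} = - \frac{1}{-103 - \frac{19}{5}} = - \frac{1}{- \frac{534}{5}} = \left(-1\right) \left(- \frac{5}{534}\right) = \frac{5}{534}$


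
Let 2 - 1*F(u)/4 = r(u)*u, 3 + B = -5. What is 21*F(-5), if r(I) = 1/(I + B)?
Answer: 1764/13 ≈ 135.69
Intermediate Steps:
B = -8 (B = -3 - 5 = -8)
r(I) = 1/(-8 + I) (r(I) = 1/(I - 8) = 1/(-8 + I))
F(u) = 8 - 4*u/(-8 + u)
21*F(-5) = 21*(4*(-16 - 5)/(-8 - 5)) = 21*(4*(-21)/(-13)) = 21*(4*(-1/13)*(-21)) = 21*(84/13) = 1764/13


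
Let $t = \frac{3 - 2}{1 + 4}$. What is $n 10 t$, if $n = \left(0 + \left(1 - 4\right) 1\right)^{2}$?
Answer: $18$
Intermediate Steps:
$n = 9$ ($n = \left(0 - 3\right)^{2} = \left(-3\right)^{2} = 9$)
$t = \frac{1}{5}$ ($t = 1 \cdot \frac{1}{5} = \frac{1}{5} \approx 0.2$)
$n 10 t = 9 \cdot 10 \cdot \frac{1}{5} = 90 \cdot \frac{1}{5} = 18$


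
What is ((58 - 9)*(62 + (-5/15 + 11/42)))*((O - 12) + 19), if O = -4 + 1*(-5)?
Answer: -6069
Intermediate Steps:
O = -9 (O = -4 - 5 = -9)
((58 - 9)*(62 + (-5/15 + 11/42)))*((O - 12) + 19) = ((58 - 9)*(62 + (-5/15 + 11/42)))*((-9 - 12) + 19) = (49*(62 + (-5*1/15 + 11*(1/42))))*(-21 + 19) = (49*(62 + (-1/3 + 11/42)))*(-2) = (49*(62 - 1/14))*(-2) = (49*(867/14))*(-2) = (6069/2)*(-2) = -6069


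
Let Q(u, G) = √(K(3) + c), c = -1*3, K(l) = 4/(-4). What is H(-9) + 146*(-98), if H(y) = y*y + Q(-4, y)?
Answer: -14227 + 2*I ≈ -14227.0 + 2.0*I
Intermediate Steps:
K(l) = -1 (K(l) = 4*(-¼) = -1)
c = -3
Q(u, G) = 2*I (Q(u, G) = √(-1 - 3) = √(-4) = 2*I)
H(y) = y² + 2*I (H(y) = y*y + 2*I = y² + 2*I)
H(-9) + 146*(-98) = ((-9)² + 2*I) + 146*(-98) = (81 + 2*I) - 14308 = -14227 + 2*I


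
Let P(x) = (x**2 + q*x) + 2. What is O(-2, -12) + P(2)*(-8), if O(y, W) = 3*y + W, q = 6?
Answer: -162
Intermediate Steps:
O(y, W) = W + 3*y
P(x) = 2 + x**2 + 6*x (P(x) = (x**2 + 6*x) + 2 = 2 + x**2 + 6*x)
O(-2, -12) + P(2)*(-8) = (-12 + 3*(-2)) + (2 + 2**2 + 6*2)*(-8) = (-12 - 6) + (2 + 4 + 12)*(-8) = -18 + 18*(-8) = -18 - 144 = -162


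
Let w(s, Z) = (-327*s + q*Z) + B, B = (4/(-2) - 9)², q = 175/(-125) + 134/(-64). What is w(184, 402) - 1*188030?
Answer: -19958519/80 ≈ -2.4948e+5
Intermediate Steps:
q = -559/160 (q = 175*(-1/125) + 134*(-1/64) = -7/5 - 67/32 = -559/160 ≈ -3.4938)
B = 121 (B = (4*(-½) - 9)² = (-2 - 9)² = (-11)² = 121)
w(s, Z) = 121 - 327*s - 559*Z/160 (w(s, Z) = (-327*s - 559*Z/160) + 121 = 121 - 327*s - 559*Z/160)
w(184, 402) - 1*188030 = (121 - 327*184 - 559/160*402) - 1*188030 = (121 - 60168 - 112359/80) - 188030 = -4916119/80 - 188030 = -19958519/80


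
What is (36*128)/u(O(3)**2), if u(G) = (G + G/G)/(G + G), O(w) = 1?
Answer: 4608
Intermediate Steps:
u(G) = (1 + G)/(2*G) (u(G) = (G + 1)/((2*G)) = (1 + G)*(1/(2*G)) = (1 + G)/(2*G))
(36*128)/u(O(3)**2) = (36*128)/(((1 + 1**2)/(2*(1**2)))) = 4608/(((1/2)*(1 + 1)/1)) = 4608/(((1/2)*1*2)) = 4608/1 = 4608*1 = 4608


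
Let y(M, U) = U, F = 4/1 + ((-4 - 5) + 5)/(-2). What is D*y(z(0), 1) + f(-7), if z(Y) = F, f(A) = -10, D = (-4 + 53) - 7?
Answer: 32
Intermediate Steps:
D = 42 (D = 49 - 7 = 42)
F = 6 (F = 4*1 + (-9 + 5)*(-½) = 4 - 4*(-½) = 4 + 2 = 6)
z(Y) = 6
D*y(z(0), 1) + f(-7) = 42*1 - 10 = 42 - 10 = 32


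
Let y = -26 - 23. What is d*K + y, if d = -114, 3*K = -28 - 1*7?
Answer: 1281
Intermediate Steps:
y = -49
K = -35/3 (K = (-28 - 1*7)/3 = (-28 - 7)/3 = (⅓)*(-35) = -35/3 ≈ -11.667)
d*K + y = -114*(-35/3) - 49 = 1330 - 49 = 1281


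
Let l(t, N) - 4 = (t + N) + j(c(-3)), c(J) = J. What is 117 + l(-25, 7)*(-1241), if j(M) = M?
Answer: 21214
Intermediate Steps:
l(t, N) = 1 + N + t (l(t, N) = 4 + ((t + N) - 3) = 4 + ((N + t) - 3) = 4 + (-3 + N + t) = 1 + N + t)
117 + l(-25, 7)*(-1241) = 117 + (1 + 7 - 25)*(-1241) = 117 - 17*(-1241) = 117 + 21097 = 21214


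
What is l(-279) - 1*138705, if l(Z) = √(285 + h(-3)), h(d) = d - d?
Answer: -138705 + √285 ≈ -1.3869e+5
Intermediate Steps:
h(d) = 0
l(Z) = √285 (l(Z) = √(285 + 0) = √285)
l(-279) - 1*138705 = √285 - 1*138705 = √285 - 138705 = -138705 + √285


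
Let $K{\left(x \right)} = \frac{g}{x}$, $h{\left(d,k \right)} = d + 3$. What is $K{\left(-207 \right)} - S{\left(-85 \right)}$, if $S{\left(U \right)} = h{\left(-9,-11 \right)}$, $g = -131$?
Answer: $\frac{1373}{207} \approx 6.6329$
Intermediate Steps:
$h{\left(d,k \right)} = 3 + d$
$S{\left(U \right)} = -6$ ($S{\left(U \right)} = 3 - 9 = -6$)
$K{\left(x \right)} = - \frac{131}{x}$
$K{\left(-207 \right)} - S{\left(-85 \right)} = - \frac{131}{-207} - -6 = \left(-131\right) \left(- \frac{1}{207}\right) + 6 = \frac{131}{207} + 6 = \frac{1373}{207}$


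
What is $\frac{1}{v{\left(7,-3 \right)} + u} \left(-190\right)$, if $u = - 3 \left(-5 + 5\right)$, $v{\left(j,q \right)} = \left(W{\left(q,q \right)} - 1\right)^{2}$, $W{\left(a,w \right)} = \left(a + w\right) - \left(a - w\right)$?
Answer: $- \frac{190}{49} \approx -3.8776$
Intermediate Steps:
$W{\left(a,w \right)} = 2 w$
$v{\left(j,q \right)} = \left(-1 + 2 q\right)^{2}$ ($v{\left(j,q \right)} = \left(2 q - 1\right)^{2} = \left(-1 + 2 q\right)^{2}$)
$u = 0$ ($u = \left(-3\right) 0 = 0$)
$\frac{1}{v{\left(7,-3 \right)} + u} \left(-190\right) = \frac{1}{\left(-1 + 2 \left(-3\right)\right)^{2} + 0} \left(-190\right) = \frac{1}{\left(-1 - 6\right)^{2} + 0} \left(-190\right) = \frac{1}{\left(-7\right)^{2} + 0} \left(-190\right) = \frac{1}{49 + 0} \left(-190\right) = \frac{1}{49} \left(-190\right) = - \frac{190}{49}$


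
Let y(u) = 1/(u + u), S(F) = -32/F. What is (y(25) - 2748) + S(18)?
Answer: -1237391/450 ≈ -2749.8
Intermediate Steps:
y(u) = 1/(2*u)
(y(25) - 2748) + S(18) = ((½)/25 - 2748) - 32/18 = ((½)*(1/25) - 2748) - 32*1/18 = (1/50 - 2748) - 16/9 = -137399/50 - 16/9 = -1237391/450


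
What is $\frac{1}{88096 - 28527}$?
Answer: $\frac{1}{59569} \approx 1.6787 \cdot 10^{-5}$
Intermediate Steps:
$\frac{1}{88096 - 28527} = \frac{1}{59569}$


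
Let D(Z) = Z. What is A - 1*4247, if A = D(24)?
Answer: -4223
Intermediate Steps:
A = 24
A - 1*4247 = 24 - 1*4247 = 24 - 4247 = -4223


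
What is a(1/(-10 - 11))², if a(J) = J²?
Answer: 1/194481 ≈ 5.1419e-6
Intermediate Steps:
a(1/(-10 - 11))² = ((1/(-10 - 11))²)² = ((1/(-21))²)² = ((-1/21)²)² = (1/441)² = 1/194481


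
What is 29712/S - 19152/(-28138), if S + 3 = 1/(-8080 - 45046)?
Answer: -2018736804984/203845741 ≈ -9903.3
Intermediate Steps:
S = -159379/53126 (S = -3 + 1/(-8080 - 45046) = -3 + 1/(-53126) = -3 - 1/53126 = -159379/53126 ≈ -3.0000)
29712/S - 19152/(-28138) = 29712/(-159379/53126) - 19152/(-28138) = 29712*(-53126/159379) - 19152*(-1/28138) = -1578479712/159379 + 9576/14069 = -2018736804984/203845741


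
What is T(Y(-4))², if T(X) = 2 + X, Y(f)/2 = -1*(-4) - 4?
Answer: 4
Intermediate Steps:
Y(f) = 0 (Y(f) = 2*(-1*(-4) - 4) = 2*(4 - 4) = 2*0 = 0)
T(Y(-4))² = (2 + 0)² = 2² = 4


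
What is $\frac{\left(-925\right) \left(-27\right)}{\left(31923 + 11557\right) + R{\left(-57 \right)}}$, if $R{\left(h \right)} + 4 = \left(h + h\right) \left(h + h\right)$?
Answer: $\frac{8325}{18824} \approx 0.44225$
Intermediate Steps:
$R{\left(h \right)} = -4 + 4 h^{2}$ ($R{\left(h \right)} = -4 + \left(h + h\right) \left(h + h\right) = -4 + 2 h 2 h = -4 + 4 h^{2}$)
$\frac{\left(-925\right) \left(-27\right)}{\left(31923 + 11557\right) + R{\left(-57 \right)}} = \frac{\left(-925\right) \left(-27\right)}{\left(31923 + 11557\right) - \left(4 - 4 \left(-57\right)^{2}\right)} = \frac{24975}{43480 + \left(-4 + 4 \cdot 3249\right)} = \frac{24975}{43480 + \left(-4 + 12996\right)} = \frac{24975}{43480 + 12992} = \frac{24975}{56472} = 24975 \cdot \frac{1}{56472} = \frac{8325}{18824}$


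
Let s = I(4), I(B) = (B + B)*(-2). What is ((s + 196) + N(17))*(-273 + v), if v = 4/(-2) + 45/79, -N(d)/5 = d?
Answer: -2059600/79 ≈ -26071.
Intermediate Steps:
I(B) = -4*B (I(B) = (2*B)*(-2) = -4*B)
N(d) = -5*d
s = -16 (s = -4*4 = -16)
v = -113/79 (v = 4*(-1/2) + 45*(1/79) = -2 + 45/79 = -113/79 ≈ -1.4304)
((s + 196) + N(17))*(-273 + v) = ((-16 + 196) - 5*17)*(-273 - 113/79) = (180 - 85)*(-21680/79) = 95*(-21680/79) = -2059600/79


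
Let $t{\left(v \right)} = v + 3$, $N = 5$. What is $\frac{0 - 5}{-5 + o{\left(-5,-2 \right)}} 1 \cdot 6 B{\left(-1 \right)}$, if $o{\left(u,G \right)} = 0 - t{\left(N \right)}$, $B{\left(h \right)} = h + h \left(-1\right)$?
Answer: $0$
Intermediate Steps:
$B{\left(h \right)} = 0$ ($B{\left(h \right)} = h - h = 0$)
$t{\left(v \right)} = 3 + v$
$o{\left(u,G \right)} = -8$ ($o{\left(u,G \right)} = 0 - \left(3 + 5\right) = 0 - 8 = -8$)
$\frac{0 - 5}{-5 + o{\left(-5,-2 \right)}} 1 \cdot 6 B{\left(-1 \right)} = \frac{0 - 5}{-5 - 8} \cdot 1 \cdot 6 \cdot 0 = - \frac{5}{-13} \cdot 1 \cdot 6 \cdot 0 = \left(-5\right) \left(- \frac{1}{13}\right) 1 \cdot 6 \cdot 0 = \frac{5}{13} \cdot 1 \cdot 6 \cdot 0 = \frac{5}{13} \cdot 6 \cdot 0 = \frac{30}{13} \cdot 0 = 0$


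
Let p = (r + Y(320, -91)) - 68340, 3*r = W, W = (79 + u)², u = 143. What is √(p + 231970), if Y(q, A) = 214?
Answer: 4*√11267 ≈ 424.58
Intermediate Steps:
W = 49284 (W = (79 + 143)² = 222² = 49284)
r = 16428 (r = (⅓)*49284 = 16428)
p = -51698 (p = (16428 + 214) - 68340 = 16642 - 68340 = -51698)
√(p + 231970) = √(-51698 + 231970) = √180272 = 4*√11267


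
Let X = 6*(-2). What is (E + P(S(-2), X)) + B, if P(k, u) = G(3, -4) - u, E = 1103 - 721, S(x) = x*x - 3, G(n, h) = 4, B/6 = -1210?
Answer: -6862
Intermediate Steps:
B = -7260 (B = 6*(-1210) = -7260)
S(x) = -3 + x² (S(x) = x² - 3 = -3 + x²)
E = 382
X = -12
P(k, u) = 4 - u
(E + P(S(-2), X)) + B = (382 + (4 - 1*(-12))) - 7260 = (382 + (4 + 12)) - 7260 = (382 + 16) - 7260 = 398 - 7260 = -6862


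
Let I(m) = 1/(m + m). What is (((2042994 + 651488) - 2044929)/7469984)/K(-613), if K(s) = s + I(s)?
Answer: -398175989/2806992152688 ≈ -0.00014185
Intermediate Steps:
I(m) = 1/(2*m)
K(s) = s + 1/(2*s)
(((2042994 + 651488) - 2044929)/7469984)/K(-613) = (((2042994 + 651488) - 2044929)/7469984)/(-613 + (½)/(-613)) = ((2694482 - 2044929)*(1/7469984))/(-613 + (½)*(-1/613)) = (649553*(1/7469984))/(-613 - 1/1226) = 649553/(7469984*(-751539/1226)) = (649553/7469984)*(-1226/751539) = -398175989/2806992152688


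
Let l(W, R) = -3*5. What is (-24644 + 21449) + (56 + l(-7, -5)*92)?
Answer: -4519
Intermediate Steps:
l(W, R) = -15
(-24644 + 21449) + (56 + l(-7, -5)*92) = (-24644 + 21449) + (56 - 15*92) = -3195 + (56 - 1380) = -3195 - 1324 = -4519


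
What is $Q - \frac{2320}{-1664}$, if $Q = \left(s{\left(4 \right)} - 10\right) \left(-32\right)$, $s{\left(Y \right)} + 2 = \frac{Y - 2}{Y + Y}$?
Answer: $\frac{39249}{104} \approx 377.39$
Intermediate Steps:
$s{\left(Y \right)} = -2 + \frac{-2 + Y}{2 Y}$ ($s{\left(Y \right)} = -2 + \frac{Y - 2}{Y + Y} = -2 + \frac{-2 + Y}{2 Y}$)
$Q = 376$ ($Q = \left(\left(- \frac{3}{2} - \frac{1}{4}\right) - 10\right) \left(-32\right) = \left(- \frac{7}{4} - 10\right) \left(-32\right) = \left(- \frac{47}{4}\right) \left(-32\right) = 376$)
$Q - \frac{2320}{-1664} = 376 - \frac{2320}{-1664} = 376 - 2320 \left(- \frac{1}{1664}\right) = 376 - - \frac{145}{104} = 376 + \frac{145}{104} = \frac{39249}{104}$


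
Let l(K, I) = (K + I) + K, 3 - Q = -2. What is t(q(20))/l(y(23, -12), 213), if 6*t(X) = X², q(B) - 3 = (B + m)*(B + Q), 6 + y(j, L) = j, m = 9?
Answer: 20384/57 ≈ 357.61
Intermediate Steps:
Q = 5 (Q = 3 - 1*(-2) = 3 + 2 = 5)
y(j, L) = -6 + j
q(B) = 3 + (5 + B)*(9 + B) (q(B) = 3 + (B + 9)*(B + 5) = 3 + (9 + B)*(5 + B) = 3 + (5 + B)*(9 + B))
l(K, I) = I + 2*K (l(K, I) = (I + K) + K = I + 2*K)
t(X) = X²/6
t(q(20))/l(y(23, -12), 213) = ((48 + 20² + 14*20)²/6)/(213 + 2*(-6 + 23)) = ((48 + 400 + 280)²/6)/(213 + 2*17) = ((⅙)*728²)/(213 + 34) = ((⅙)*529984)/247 = (264992/3)*(1/247) = 20384/57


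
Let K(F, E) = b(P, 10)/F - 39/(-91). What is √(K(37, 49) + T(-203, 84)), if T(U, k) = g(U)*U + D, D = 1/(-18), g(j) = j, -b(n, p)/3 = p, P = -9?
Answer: √99515216206/1554 ≈ 203.00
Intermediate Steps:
b(n, p) = -3*p
D = -1/18 ≈ -0.055556
K(F, E) = 3/7 - 30/F (K(F, E) = (-3*10)/F - 39/(-91) = -30/F - 39*(-1/91) = -30/F + 3/7 = 3/7 - 30/F)
T(U, k) = -1/18 + U² (T(U, k) = U*U - 1/18 = U² - 1/18 = -1/18 + U²)
√(K(37, 49) + T(-203, 84)) = √((3/7 - 30/37) + (-1/18 + (-203)²)) = √((3/7 - 30*1/37) + (-1/18 + 41209)) = √((3/7 - 30/37) + 741761/18) = √(-99/259 + 741761/18) = √(192114317/4662) = √99515216206/1554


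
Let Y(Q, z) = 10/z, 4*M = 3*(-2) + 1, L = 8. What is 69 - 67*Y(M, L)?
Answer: -59/4 ≈ -14.750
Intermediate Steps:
M = -5/4 (M = (3*(-2) + 1)/4 = (-6 + 1)/4 = (¼)*(-5) = -5/4 ≈ -1.2500)
69 - 67*Y(M, L) = 69 - 670/8 = 69 - 67*5/4 = 69 - 335/4 = -59/4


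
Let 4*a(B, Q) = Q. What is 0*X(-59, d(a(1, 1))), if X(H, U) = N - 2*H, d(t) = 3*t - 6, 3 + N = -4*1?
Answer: 0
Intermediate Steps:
N = -7 (N = -3 - 4*1 = -3 - 4 = -7)
a(B, Q) = Q/4
d(t) = -6 + 3*t
X(H, U) = -7 - 2*H
0*X(-59, d(a(1, 1))) = 0*(-7 - 2*(-59)) = 0*(-7 + 118) = 0*111 = 0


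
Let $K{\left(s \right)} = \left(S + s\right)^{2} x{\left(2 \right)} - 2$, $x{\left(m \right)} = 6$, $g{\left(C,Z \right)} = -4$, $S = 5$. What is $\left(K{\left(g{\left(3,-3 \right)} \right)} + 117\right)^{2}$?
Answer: $14641$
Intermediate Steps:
$K{\left(s \right)} = -2 + 6 \left(5 + s\right)^{2}$ ($K{\left(s \right)} = \left(5 + s\right)^{2} \cdot 6 - 2 = 6 \left(5 + s\right)^{2} - 2 = -2 + 6 \left(5 + s\right)^{2}$)
$\left(K{\left(g{\left(3,-3 \right)} \right)} + 117\right)^{2} = \left(\left(-2 + 6 \left(5 - 4\right)^{2}\right) + 117\right)^{2} = \left(\left(-2 + 6 \cdot 1^{2}\right) + 117\right)^{2} = \left(\left(-2 + 6 \cdot 1\right) + 117\right)^{2} = \left(\left(-2 + 6\right) + 117\right)^{2} = \left(4 + 117\right)^{2} = 121^{2} = 14641$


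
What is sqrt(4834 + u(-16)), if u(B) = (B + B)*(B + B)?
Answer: sqrt(5858) ≈ 76.538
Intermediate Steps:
u(B) = 4*B**2 (u(B) = (2*B)*(2*B) = 4*B**2)
sqrt(4834 + u(-16)) = sqrt(4834 + 4*(-16)**2) = sqrt(4834 + 4*256) = sqrt(4834 + 1024) = sqrt(5858)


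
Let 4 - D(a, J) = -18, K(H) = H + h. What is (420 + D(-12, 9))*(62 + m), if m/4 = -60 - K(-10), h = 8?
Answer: -75140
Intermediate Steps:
K(H) = 8 + H (K(H) = H + 8 = 8 + H)
D(a, J) = 22 (D(a, J) = 4 - 1*(-18) = 4 + 18 = 22)
m = -232 (m = 4*(-60 - (8 - 10)) = 4*(-60 - 1*(-2)) = 4*(-60 + 2) = 4*(-58) = -232)
(420 + D(-12, 9))*(62 + m) = (420 + 22)*(62 - 232) = 442*(-170) = -75140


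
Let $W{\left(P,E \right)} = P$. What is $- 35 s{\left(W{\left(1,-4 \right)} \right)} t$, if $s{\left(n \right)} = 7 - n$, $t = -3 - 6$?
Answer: $1890$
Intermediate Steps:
$t = -9$ ($t = -3 - 6 = -9$)
$- 35 s{\left(W{\left(1,-4 \right)} \right)} t = - 35 \left(7 - 1\right) \left(-9\right) = \left(-35\right) 6 \left(-9\right) = \left(-210\right) \left(-9\right) = 1890$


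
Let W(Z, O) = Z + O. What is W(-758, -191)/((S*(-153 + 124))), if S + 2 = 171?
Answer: 73/377 ≈ 0.19363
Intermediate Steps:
S = 169 (S = -2 + 171 = 169)
W(Z, O) = O + Z
W(-758, -191)/((S*(-153 + 124))) = (-191 - 758)/((169*(-153 + 124))) = -949/(169*(-29)) = -949/(-4901) = -949*(-1/4901) = 73/377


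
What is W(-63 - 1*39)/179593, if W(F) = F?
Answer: -102/179593 ≈ -0.00056795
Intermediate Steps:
W(-63 - 1*39)/179593 = (-63 - 1*39)/179593 = (-63 - 39)*(1/179593) = -102*1/179593 = -102/179593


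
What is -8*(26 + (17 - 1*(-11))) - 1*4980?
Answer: -5412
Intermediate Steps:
-8*(26 + (17 - 1*(-11))) - 1*4980 = -8*(26 + (17 + 11)) - 4980 = -8*(26 + 28) - 4980 = -8*54 - 4980 = -432 - 4980 = -5412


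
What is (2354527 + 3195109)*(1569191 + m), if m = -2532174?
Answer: -5344205124188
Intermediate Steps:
(2354527 + 3195109)*(1569191 + m) = (2354527 + 3195109)*(1569191 - 2532174) = 5549636*(-962983) = -5344205124188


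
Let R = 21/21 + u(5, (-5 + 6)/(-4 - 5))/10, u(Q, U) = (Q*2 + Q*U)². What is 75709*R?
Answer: 121664363/162 ≈ 7.5102e+5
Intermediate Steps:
u(Q, U) = (2*Q + Q*U)²
R = 1607/162 (R = 21/21 + (5²*(2 + (-5 + 6)/(-4 - 5))²)/10 = 21*(1/21) + (25*(2 + 1/(-9))²)*(⅒) = 1 + (25*(2 + 1*(-⅑))²)*(⅒) = 1 + (25*(2 - ⅑)²)*(⅒) = 1 + (25*(17/9)²)*(⅒) = 1 + (25*(289/81))*(⅒) = 1 + (7225/81)*(⅒) = 1 + 1445/162 = 1607/162 ≈ 9.9198)
75709*R = 75709*(1607/162) = 121664363/162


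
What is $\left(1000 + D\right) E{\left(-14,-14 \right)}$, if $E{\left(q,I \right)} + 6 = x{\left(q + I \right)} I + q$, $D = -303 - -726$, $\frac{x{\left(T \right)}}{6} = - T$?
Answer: $-3375356$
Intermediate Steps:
$x{\left(T \right)} = - 6 T$ ($x{\left(T \right)} = 6 \left(- T\right) = - 6 T$)
$D = 423$ ($D = -303 + 726 = 423$)
$E{\left(q,I \right)} = -6 + q + I \left(- 6 I - 6 q\right)$ ($E{\left(q,I \right)} = -6 + \left(- 6 \left(q + I\right) I + q\right) = -6 + \left(- 6 \left(I + q\right) I + q\right) = -6 + \left(\left(- 6 I - 6 q\right) I + q\right) = -6 + \left(I \left(- 6 I - 6 q\right) + q\right) = -6 + \left(q + I \left(- 6 I - 6 q\right)\right) = -6 + q + I \left(- 6 I - 6 q\right)$)
$\left(1000 + D\right) E{\left(-14,-14 \right)} = \left(1000 + 423\right) \left(-6 - 14 - - 84 \left(-14 - 14\right)\right) = 1423 \left(-6 - 14 - \left(-84\right) \left(-28\right)\right) = 1423 \left(-6 - 14 - 2352\right) = 1423 \left(-2372\right) = -3375356$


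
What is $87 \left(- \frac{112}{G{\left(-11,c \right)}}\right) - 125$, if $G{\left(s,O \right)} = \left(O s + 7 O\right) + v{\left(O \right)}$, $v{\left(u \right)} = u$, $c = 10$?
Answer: $\frac{999}{5} \approx 199.8$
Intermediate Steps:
$G{\left(s,O \right)} = 8 O + O s$ ($G{\left(s,O \right)} = \left(O s + 7 O\right) + O = \left(7 O + O s\right) + O = 8 O + O s$)
$87 \left(- \frac{112}{G{\left(-11,c \right)}}\right) - 125 = 87 \left(- \frac{112}{10 \left(8 - 11\right)}\right) - 125 = 87 \left(- \frac{112}{10 \left(-3\right)}\right) - 125 = 87 \left(- \frac{112}{-30}\right) - 125 = 87 \left(\left(-112\right) \left(- \frac{1}{30}\right)\right) - 125 = 87 \cdot \frac{56}{15} - 125 = \frac{1624}{5} - 125 = \frac{999}{5}$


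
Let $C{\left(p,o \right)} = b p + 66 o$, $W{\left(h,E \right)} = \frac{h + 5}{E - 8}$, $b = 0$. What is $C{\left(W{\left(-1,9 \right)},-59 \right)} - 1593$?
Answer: $-5487$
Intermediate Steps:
$W{\left(h,E \right)} = \frac{5 + h}{-8 + E}$
$C{\left(p,o \right)} = 66 o$ ($C{\left(p,o \right)} = 0 p + 66 o = 0 + 66 o = 66 o$)
$C{\left(W{\left(-1,9 \right)},-59 \right)} - 1593 = 66 \left(-59\right) - 1593 = -3894 - 1593 = -5487$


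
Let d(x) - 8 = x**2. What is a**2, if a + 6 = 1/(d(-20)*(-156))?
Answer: 145839208321/4051067904 ≈ 36.000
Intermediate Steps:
d(x) = 8 + x**2
a = -381889/63648 (a = -6 + 1/((8 + (-20)**2)*(-156)) = -6 - 1/156/(8 + 400) = -6 - 1/156/408 = -6 + (1/408)*(-1/156) = -6 - 1/63648 = -381889/63648 ≈ -6.0000)
a**2 = (-381889/63648)**2 = 145839208321/4051067904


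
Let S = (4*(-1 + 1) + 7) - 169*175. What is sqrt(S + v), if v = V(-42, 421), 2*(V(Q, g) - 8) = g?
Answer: I*sqrt(117398)/2 ≈ 171.32*I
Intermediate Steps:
V(Q, g) = 8 + g/2
S = -29568 (S = (4*0 + 7) - 29575 = (0 + 7) - 29575 = 7 - 29575 = -29568)
v = 437/2 (v = 8 + (1/2)*421 = 8 + 421/2 = 437/2 ≈ 218.50)
sqrt(S + v) = sqrt(-29568 + 437/2) = sqrt(-58699/2) = I*sqrt(117398)/2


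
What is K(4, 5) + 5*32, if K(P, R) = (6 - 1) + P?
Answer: 169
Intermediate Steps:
K(P, R) = 5 + P
K(4, 5) + 5*32 = (5 + 4) + 5*32 = 9 + 160 = 169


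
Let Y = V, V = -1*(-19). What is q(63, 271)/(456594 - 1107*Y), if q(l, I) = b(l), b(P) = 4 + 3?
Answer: 1/62223 ≈ 1.6071e-5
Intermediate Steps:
V = 19
b(P) = 7
q(l, I) = 7
Y = 19
q(63, 271)/(456594 - 1107*Y) = 7/(456594 - 1107*19) = 7/(456594 - 1*21033) = 7/(456594 - 21033) = 7/435561 = 7*(1/435561) = 1/62223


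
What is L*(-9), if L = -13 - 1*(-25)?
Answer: -108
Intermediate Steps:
L = 12 (L = -13 + 25 = 12)
L*(-9) = 12*(-9) = -108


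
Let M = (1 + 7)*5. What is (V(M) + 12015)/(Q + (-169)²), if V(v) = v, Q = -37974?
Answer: -12055/9413 ≈ -1.2807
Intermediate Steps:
M = 40 (M = 8*5 = 40)
(V(M) + 12015)/(Q + (-169)²) = (40 + 12015)/(-37974 + (-169)²) = 12055/(-37974 + 28561) = 12055/(-9413) = 12055*(-1/9413) = -12055/9413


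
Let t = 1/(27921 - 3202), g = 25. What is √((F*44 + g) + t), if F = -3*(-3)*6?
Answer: 36*√1132006605/24719 ≈ 49.000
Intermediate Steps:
F = 54 (F = 9*6 = 54)
t = 1/24719 ≈ 4.0455e-5
√((F*44 + g) + t) = √((54*44 + 25) + 1/24719) = √((2376 + 25) + 1/24719) = √(2401 + 1/24719) = √(59350320/24719) = 36*√1132006605/24719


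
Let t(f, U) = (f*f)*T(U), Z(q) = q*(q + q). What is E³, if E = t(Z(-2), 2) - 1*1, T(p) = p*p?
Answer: 16581375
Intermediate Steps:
T(p) = p²
Z(q) = 2*q² (Z(q) = q*(2*q) = 2*q²)
t(f, U) = U²*f² (t(f, U) = (f*f)*U² = f²*U² = U²*f²)
E = 255 (E = 2²*(2*(-2)²)² - 1*1 = 4*(2*4)² - 1 = 4*8² - 1 = 4*64 - 1 = 256 - 1 = 255)
E³ = 255³ = 16581375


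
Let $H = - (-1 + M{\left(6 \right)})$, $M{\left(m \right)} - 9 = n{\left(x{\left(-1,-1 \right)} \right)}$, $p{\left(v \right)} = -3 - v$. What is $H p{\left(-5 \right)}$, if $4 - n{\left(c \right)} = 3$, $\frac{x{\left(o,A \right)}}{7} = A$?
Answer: $-18$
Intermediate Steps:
$x{\left(o,A \right)} = 7 A$
$n{\left(c \right)} = 1$ ($n{\left(c \right)} = 4 - 3 = 1$)
$M{\left(m \right)} = 10$ ($M{\left(m \right)} = 9 + 1 = 10$)
$H = -9$ ($H = - (-1 + 10) = \left(-1\right) 9 = -9$)
$H p{\left(-5 \right)} = - 9 \left(-3 - -5\right) = - 9 \left(-3 + 5\right) = \left(-9\right) 2 = -18$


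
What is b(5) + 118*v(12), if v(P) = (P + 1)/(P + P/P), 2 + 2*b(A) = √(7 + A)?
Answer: 117 + √3 ≈ 118.73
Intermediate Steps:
b(A) = -1 + √(7 + A)/2
v(P) = 1 (v(P) = (1 + P)/(P + 1) = (1 + P)/(1 + P) = 1)
b(5) + 118*v(12) = (-1 + √(7 + 5)/2) + 118*1 = (-1 + √12/2) + 118 = (-1 + (2*√3)/2) + 118 = (-1 + √3) + 118 = 117 + √3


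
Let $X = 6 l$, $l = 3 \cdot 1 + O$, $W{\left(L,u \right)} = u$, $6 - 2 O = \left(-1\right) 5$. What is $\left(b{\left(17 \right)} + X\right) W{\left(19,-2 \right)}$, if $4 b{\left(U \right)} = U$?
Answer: $- \frac{221}{2} \approx -110.5$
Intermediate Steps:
$b{\left(U \right)} = \frac{U}{4}$
$O = \frac{11}{2}$ ($O = 3 - \frac{\left(-1\right) 5}{2} = 3 - - \frac{5}{2} = 3 + \frac{5}{2} = \frac{11}{2} \approx 5.5$)
$l = \frac{17}{2}$ ($l = 3 \cdot 1 + \frac{11}{2} = 3 + \frac{11}{2} = \frac{17}{2} \approx 8.5$)
$X = 51$ ($X = 6 \cdot \frac{17}{2} = 51$)
$\left(b{\left(17 \right)} + X\right) W{\left(19,-2 \right)} = \left(\frac{1}{4} \cdot 17 + 51\right) \left(-2\right) = \left(\frac{17}{4} + 51\right) \left(-2\right) = \frac{221}{4} \left(-2\right) = - \frac{221}{2}$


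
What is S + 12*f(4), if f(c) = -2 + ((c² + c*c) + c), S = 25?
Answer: 433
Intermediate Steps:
f(c) = -2 + c + 2*c² (f(c) = -2 + ((c² + c²) + c) = -2 + (2*c² + c) = -2 + (c + 2*c²) = -2 + c + 2*c²)
S + 12*f(4) = 25 + 12*(-2 + 4 + 2*4²) = 25 + 12*(-2 + 4 + 2*16) = 25 + 12*(-2 + 4 + 32) = 25 + 12*34 = 25 + 408 = 433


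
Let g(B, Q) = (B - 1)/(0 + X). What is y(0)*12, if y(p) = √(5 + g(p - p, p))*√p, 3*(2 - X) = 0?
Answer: 0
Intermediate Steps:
X = 2 (X = 2 - ⅓*0 = 2 + 0 = 2)
g(B, Q) = -½ + B/2 (g(B, Q) = (B - 1)/(0 + 2) = (-1 + B)/2 = (-1 + B)*(½) = -½ + B/2)
y(p) = 3*√2*√p/2 (y(p) = √(5 + (-½ + (p - p)/2))*√p = √(5 + (-½ + (½)*0))*√p = √(5 + (-½ + 0))*√p = √(5 - ½)*√p = √(9/2)*√p = (3*√2/2)*√p = 3*√2*√p/2)
y(0)*12 = (3*√2*√0/2)*12 = ((3/2)*√2*0)*12 = 0*12 = 0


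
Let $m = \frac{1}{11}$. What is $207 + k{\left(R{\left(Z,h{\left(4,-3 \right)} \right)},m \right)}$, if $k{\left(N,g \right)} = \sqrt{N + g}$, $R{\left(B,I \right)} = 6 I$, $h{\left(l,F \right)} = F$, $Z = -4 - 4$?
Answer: $207 + \frac{i \sqrt{2167}}{11} \approx 207.0 + 4.2319 i$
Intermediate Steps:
$Z = -8$ ($Z = -4 - 4 = -8$)
$m = \frac{1}{11} \approx 0.090909$
$207 + k{\left(R{\left(Z,h{\left(4,-3 \right)} \right)},m \right)} = 207 + \sqrt{6 \left(-3\right) + \frac{1}{11}} = 207 + \sqrt{-18 + \frac{1}{11}} = 207 + \sqrt{- \frac{197}{11}} = 207 + \frac{i \sqrt{2167}}{11}$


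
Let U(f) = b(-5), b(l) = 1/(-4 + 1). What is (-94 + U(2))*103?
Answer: -29149/3 ≈ -9716.3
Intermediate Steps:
b(l) = -⅓ (b(l) = 1/(-3) = -⅓)
U(f) = -⅓
(-94 + U(2))*103 = (-94 - ⅓)*103 = -283/3*103 = -29149/3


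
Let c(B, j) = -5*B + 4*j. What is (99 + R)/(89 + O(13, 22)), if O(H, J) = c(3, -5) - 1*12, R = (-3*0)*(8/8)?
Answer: 33/14 ≈ 2.3571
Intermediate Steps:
R = 0 (R = 0*(8*(⅛)) = 0*1 = 0)
O(H, J) = -47 (O(H, J) = (-5*3 + 4*(-5)) - 1*12 = (-15 - 20) - 12 = -35 - 12 = -47)
(99 + R)/(89 + O(13, 22)) = (99 + 0)/(89 - 47) = 99/42 = 99*(1/42) = 33/14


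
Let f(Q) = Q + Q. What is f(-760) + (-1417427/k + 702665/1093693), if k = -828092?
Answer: -1374499102856029/905678423756 ≈ -1517.6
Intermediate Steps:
f(Q) = 2*Q
f(-760) + (-1417427/k + 702665/1093693) = 2*(-760) + (-1417427/(-828092) + 702665/1093693) = -1520 + (-1417427*(-1/828092) + 702665*(1/1093693)) = -1520 + (1417427/828092 + 702665/1093693) = -1520 + 2132101253091/905678423756 = -1374499102856029/905678423756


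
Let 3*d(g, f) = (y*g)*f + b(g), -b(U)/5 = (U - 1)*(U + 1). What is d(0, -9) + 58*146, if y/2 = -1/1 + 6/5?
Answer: 25409/3 ≈ 8469.7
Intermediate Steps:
b(U) = -5*(1 + U)*(-1 + U) (b(U) = -5*(U - 1)*(U + 1) = -5*(-1 + U)*(1 + U) = -5*(1 + U)*(-1 + U))
y = ⅖ (y = 2*(-1/1 + 6/5) = 2*(-1*1 + 6*(⅕)) = 2*(-1 + 6/5) = 2*(⅕) = ⅖ ≈ 0.40000)
d(g, f) = 5/3 - 5*g²/3 + 2*f*g/15 (d(g, f) = ((2*g/5)*f + (5 - 5*g²))/3 = (2*f*g/5 + (5 - 5*g²))/3 = (5 - 5*g² + 2*f*g/5)/3 = 5/3 - 5*g²/3 + 2*f*g/15)
d(0, -9) + 58*146 = (5/3 - 5/3*0² + (2/15)*(-9)*0) + 58*146 = (5/3 - 5/3*0 + 0) + 8468 = (5/3 + 0 + 0) + 8468 = 5/3 + 8468 = 25409/3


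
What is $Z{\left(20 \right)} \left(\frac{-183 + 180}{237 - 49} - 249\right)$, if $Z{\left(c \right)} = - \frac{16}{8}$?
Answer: $\frac{46815}{94} \approx 498.03$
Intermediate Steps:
$Z{\left(c \right)} = -2$ ($Z{\left(c \right)} = \left(-16\right) \frac{1}{8} = -2$)
$Z{\left(20 \right)} \left(\frac{-183 + 180}{237 - 49} - 249\right) = - 2 \left(\frac{-183 + 180}{237 - 49} - 249\right) = - 2 \left(- \frac{3}{188} - 249\right) = \left(-2\right) \left(- \frac{46815}{188}\right) = \frac{46815}{94}$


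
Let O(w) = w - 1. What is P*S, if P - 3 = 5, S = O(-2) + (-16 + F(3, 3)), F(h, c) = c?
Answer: -128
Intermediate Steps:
O(w) = -1 + w
S = -16 (S = (-1 - 2) + (-16 + 3) = -3 - 13 = -16)
P = 8 (P = 3 + 5 = 8)
P*S = 8*(-16) = -128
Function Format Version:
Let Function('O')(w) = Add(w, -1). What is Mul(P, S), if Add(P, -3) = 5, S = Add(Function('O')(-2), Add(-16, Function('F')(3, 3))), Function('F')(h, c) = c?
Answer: -128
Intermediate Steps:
Function('O')(w) = Add(-1, w)
S = -16 (S = Add(Add(-1, -2), Add(-16, 3)) = Add(-3, -13) = -16)
P = 8 (P = Add(3, 5) = 8)
Mul(P, S) = Mul(8, -16) = -128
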